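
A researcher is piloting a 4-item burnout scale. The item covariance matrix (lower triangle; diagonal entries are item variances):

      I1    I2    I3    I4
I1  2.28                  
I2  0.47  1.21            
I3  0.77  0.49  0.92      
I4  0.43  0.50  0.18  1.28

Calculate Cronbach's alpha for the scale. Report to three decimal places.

Cronbach's alpha = 0.666

Σσ²ᵢ = 2.28 + 1.21 + 0.92 + 1.28 = 5.69
Σ_{i<j} σ_ij = 2.84
total variance = 5.69 + 2 × 2.84 = 11.37
α = (k/(k−1))·(1 − Σσ²ᵢ/total variance) = (4/3)·(1 − 5.69/11.37) = 0.666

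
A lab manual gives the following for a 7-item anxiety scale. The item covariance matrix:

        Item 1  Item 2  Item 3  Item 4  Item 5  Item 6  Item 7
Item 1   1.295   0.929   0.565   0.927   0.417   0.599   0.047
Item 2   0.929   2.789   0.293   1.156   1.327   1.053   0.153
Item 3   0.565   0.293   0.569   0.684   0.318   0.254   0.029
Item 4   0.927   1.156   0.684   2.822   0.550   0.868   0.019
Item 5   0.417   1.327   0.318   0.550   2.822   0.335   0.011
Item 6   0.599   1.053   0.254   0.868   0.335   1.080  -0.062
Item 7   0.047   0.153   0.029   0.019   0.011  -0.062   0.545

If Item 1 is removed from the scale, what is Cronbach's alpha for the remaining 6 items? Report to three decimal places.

Remaining items: Item 2, Item 3, Item 4, Item 5, Item 6, Item 7 (k = 6).
ΣVar(i) = 2.789 + 0.569 + 2.822 + 2.822 + 1.080 + 0.545 = 10.627
total variance = 10.627 + 2 × 6.988 = 24.603
α (item deleted) = (6/5)·(1 − 10.627/24.603) = 0.682

α = 0.682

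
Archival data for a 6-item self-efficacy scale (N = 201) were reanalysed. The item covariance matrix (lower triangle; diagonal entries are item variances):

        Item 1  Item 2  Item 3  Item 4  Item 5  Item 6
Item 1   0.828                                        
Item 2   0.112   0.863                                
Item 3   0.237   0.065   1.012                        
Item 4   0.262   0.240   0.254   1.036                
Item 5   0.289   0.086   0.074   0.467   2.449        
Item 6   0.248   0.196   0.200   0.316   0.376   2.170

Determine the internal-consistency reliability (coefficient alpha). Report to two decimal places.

ΣVar(i) = 0.828 + 0.863 + 1.012 + 1.036 + 2.449 + 2.170 = 8.358
Σ_{i<j} σ_ij = 3.422
total variance = 8.358 + 2 × 3.422 = 15.202
α = (k/(k−1))·(1 − ΣVar(i)/total variance) = (6/5)·(1 − 8.358/15.202) = 0.54

α = 0.54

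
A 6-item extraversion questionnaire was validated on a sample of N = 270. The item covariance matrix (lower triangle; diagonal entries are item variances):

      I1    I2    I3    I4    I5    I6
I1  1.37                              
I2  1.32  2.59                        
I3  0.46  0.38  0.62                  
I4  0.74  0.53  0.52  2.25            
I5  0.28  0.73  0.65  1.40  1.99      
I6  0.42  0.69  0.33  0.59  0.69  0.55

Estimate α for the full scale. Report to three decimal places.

Σσ²ᵢ = 1.37 + 2.59 + 0.62 + 2.25 + 1.99 + 0.55 = 9.37
Sum of the distinct covariances = 9.73
total variance = 9.37 + 2 × 9.73 = 28.83
α = (k/(k−1))·(1 − Σσ²ᵢ/total variance) = (6/5)·(1 − 9.37/28.83) = 0.810

α = 0.810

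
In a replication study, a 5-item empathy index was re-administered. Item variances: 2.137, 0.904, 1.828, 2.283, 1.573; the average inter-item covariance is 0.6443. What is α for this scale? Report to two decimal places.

sum of item variances = 2.137 + 0.904 + 1.828 + 2.283 + 1.573 = 8.725
Sum of the 10 distinct covariances = 10 × 0.6443 = 6.4430
σ²_T = sum of item variances + 2·Σcov = 8.725 + 2 × 6.4430 = 21.6110
α = (5/4)·(1 − 8.725/21.6110) = 0.75

α = 0.75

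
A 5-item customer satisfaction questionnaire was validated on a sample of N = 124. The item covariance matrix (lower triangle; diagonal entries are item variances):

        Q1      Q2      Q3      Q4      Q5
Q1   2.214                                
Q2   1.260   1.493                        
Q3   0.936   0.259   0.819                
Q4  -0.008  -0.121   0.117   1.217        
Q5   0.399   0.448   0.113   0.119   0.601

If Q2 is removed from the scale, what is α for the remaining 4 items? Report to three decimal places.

Remaining items: Q1, Q3, Q4, Q5 (k = 4).
Σσ²ᵢ = 2.214 + 0.819 + 1.217 + 0.601 = 4.851
σ²_total = 4.851 + 2 × 1.676 = 8.203
α (item deleted) = (4/3)·(1 − 4.851/8.203) = 0.545

α = 0.545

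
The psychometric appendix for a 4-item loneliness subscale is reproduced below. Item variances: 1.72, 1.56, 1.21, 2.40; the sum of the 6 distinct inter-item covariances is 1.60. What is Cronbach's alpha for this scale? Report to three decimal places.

Σσᵢ² = 1.72 + 1.56 + 1.21 + 2.40 = 6.89
Sum of distinct covariances = 1.60
total variance = Σσᵢ² + 2·Σcov = 6.89 + 2 × 1.60 = 10.09
α = (4/3)·(1 − 6.89/10.09) = 0.423

α = 0.423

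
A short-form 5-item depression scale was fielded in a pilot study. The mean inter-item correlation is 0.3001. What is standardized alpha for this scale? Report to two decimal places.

Standardized α = k·r̄ / (1 + (k−1)·r̄) = 5 × 0.3001 / (1 + 4 × 0.3001)
  = 1.5005 / 2.2004 = 0.68

standardized alpha = 0.68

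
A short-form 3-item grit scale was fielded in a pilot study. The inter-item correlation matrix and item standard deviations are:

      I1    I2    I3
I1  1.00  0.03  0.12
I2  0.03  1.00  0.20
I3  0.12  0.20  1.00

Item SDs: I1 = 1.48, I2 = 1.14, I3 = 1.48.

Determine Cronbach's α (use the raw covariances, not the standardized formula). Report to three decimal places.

Σσ²ᵢ = 1.48² + 1.14² + 1.48² = 5.6804
Covariances σ_ij = r_ij · s_i · s_j:
  σ(I1,I2) = 0.03 × 1.48 × 1.14 = 0.0506
  σ(I1,I3) = 0.12 × 1.48 × 1.48 = 0.2628
  σ(I2,I3) = 0.20 × 1.14 × 1.48 = 0.3374
σ²_T = Σσ²ᵢ + 2·Σσ_ij = 5.6804 + 2 × 0.6508 = 6.9820
α = (3/2)·(1 − 5.6804/6.9820) = 0.280

α = 0.280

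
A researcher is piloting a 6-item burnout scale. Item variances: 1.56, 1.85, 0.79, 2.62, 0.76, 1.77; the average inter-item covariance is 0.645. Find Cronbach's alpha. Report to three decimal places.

α = 0.809

Σσ²ᵢ = 1.56 + 1.85 + 0.79 + 2.62 + 0.76 + 1.77 = 9.35
Sum of the 15 distinct covariances = 15 × 0.645 = 9.675
Var(T) = Σσ²ᵢ + 2·Σcov = 9.35 + 2 × 9.675 = 28.700
α = (6/5)·(1 − 9.35/28.700) = 0.809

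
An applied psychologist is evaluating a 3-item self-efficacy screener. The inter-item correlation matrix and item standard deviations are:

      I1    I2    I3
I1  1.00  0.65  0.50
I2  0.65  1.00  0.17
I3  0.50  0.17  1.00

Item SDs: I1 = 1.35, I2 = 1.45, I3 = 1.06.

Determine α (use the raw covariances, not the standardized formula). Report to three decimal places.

Σσ²ᵢ = 1.35² + 1.45² + 1.06² = 5.0486
Covariances σ_ij = r_ij · s_i · s_j:
  σ(I1,I2) = 0.65 × 1.35 × 1.45 = 1.2724
  σ(I1,I3) = 0.50 × 1.35 × 1.06 = 0.7155
  σ(I2,I3) = 0.17 × 1.45 × 1.06 = 0.2613
σ²_T = Σσ²ᵢ + 2·Σσ_ij = 5.0486 + 2 × 2.2492 = 9.5470
α = (3/2)·(1 − 5.0486/9.5470) = 0.707

α = 0.707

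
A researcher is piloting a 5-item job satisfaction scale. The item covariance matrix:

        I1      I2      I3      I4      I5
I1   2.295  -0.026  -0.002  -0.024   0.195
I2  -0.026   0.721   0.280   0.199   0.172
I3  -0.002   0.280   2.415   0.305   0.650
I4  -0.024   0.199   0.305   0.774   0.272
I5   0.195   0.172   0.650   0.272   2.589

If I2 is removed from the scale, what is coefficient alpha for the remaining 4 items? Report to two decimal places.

Remaining items: I1, I3, I4, I5 (k = 4).
Σσ²ᵢ = 2.295 + 2.415 + 0.774 + 2.589 = 8.073
σ²_total = 8.073 + 2 × 1.396 = 10.865
α (item deleted) = (4/3)·(1 − 8.073/10.865) = 0.34

α = 0.34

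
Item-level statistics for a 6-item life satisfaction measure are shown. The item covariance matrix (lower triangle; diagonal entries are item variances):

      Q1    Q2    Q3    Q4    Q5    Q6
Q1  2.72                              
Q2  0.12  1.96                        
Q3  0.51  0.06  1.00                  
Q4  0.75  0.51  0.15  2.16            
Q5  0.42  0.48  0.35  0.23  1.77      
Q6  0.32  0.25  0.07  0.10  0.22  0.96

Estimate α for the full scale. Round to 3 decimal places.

α = 0.555

Σσ²ᵢ = 2.72 + 1.96 + 1.00 + 2.16 + 1.77 + 0.96 = 10.57
Sum of off-diagonal covariances = 4.54
σ²_T = 10.57 + 2 × 4.54 = 19.65
α = (k/(k−1))·(1 − Σσ²ᵢ/σ²_T) = (6/5)·(1 − 10.57/19.65) = 0.555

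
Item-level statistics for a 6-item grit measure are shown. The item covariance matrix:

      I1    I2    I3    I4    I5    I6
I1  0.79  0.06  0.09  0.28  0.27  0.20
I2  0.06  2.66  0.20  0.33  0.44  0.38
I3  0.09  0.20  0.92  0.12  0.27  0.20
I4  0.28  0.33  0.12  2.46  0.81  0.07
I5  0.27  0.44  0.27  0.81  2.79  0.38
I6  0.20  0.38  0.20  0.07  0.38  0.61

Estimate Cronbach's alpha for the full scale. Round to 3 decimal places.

Σσ²ᵢ = 0.79 + 2.66 + 0.92 + 2.46 + 2.79 + 0.61 = 10.23
Σ_{i<j} σ_ij = 4.10
total variance = 10.23 + 2 × 4.10 = 18.43
α = (k/(k−1))·(1 − Σσ²ᵢ/total variance) = (6/5)·(1 − 10.23/18.43) = 0.534

Cronbach's alpha = 0.534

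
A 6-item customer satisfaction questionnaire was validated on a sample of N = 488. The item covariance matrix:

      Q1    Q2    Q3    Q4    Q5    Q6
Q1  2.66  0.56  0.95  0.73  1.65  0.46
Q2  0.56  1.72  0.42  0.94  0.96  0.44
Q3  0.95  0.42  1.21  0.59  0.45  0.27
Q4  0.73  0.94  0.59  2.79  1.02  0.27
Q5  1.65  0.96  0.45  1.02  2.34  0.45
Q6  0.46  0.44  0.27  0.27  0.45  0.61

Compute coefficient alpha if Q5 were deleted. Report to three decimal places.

α = 0.695

Remaining items: Q1, Q2, Q3, Q4, Q6 (k = 5).
Σσ²ᵢ = 2.66 + 1.72 + 1.21 + 2.79 + 0.61 = 8.99
total variance = 8.99 + 2 × 5.63 = 20.25
α (item deleted) = (5/4)·(1 − 8.99/20.25) = 0.695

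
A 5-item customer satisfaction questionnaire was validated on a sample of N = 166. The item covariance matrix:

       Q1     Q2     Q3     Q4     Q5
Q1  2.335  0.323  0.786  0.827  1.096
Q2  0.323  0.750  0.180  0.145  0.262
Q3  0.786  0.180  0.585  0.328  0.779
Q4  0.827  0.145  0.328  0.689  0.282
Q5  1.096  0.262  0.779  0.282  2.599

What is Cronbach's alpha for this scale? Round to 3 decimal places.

Cronbach's alpha = 0.738

Σσ²ᵢ = 2.335 + 0.750 + 0.585 + 0.689 + 2.599 = 6.958
Sum of off-diagonal covariances = 5.008
σ²_total = 6.958 + 2 × 5.008 = 16.974
α = (k/(k−1))·(1 − Σσ²ᵢ/σ²_total) = (5/4)·(1 − 6.958/16.974) = 0.738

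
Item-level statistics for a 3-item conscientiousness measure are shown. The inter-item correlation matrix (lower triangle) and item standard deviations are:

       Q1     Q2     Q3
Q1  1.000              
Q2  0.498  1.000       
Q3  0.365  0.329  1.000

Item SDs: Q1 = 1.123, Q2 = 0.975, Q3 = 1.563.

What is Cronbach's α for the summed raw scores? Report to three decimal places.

α = 0.630

Σσ²ᵢ = 1.123² + 0.975² + 1.563² = 4.6547
Covariances σ_ij = r_ij · s_i · s_j:
  σ(Q1,Q2) = 0.498 × 1.123 × 0.975 = 0.5453
  σ(Q1,Q3) = 0.365 × 1.123 × 1.563 = 0.6407
  σ(Q2,Q3) = 0.329 × 0.975 × 1.563 = 0.5014
σ²_T = Σσ²ᵢ + 2·Σσ_ij = 4.6547 + 2 × 1.6874 = 8.0295
α = (3/2)·(1 − 4.6547/8.0295) = 0.630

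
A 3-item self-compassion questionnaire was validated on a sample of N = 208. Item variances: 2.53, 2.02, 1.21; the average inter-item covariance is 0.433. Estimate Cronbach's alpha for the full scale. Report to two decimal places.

α = 0.47

Σσᵢ² = 2.53 + 2.02 + 1.21 = 5.76
Sum of the 3 distinct covariances = 3 × 0.433 = 1.299
σ²_total = Σσᵢ² + 2·Σcov = 5.76 + 2 × 1.299 = 8.358
α = (3/2)·(1 − 5.76/8.358) = 0.47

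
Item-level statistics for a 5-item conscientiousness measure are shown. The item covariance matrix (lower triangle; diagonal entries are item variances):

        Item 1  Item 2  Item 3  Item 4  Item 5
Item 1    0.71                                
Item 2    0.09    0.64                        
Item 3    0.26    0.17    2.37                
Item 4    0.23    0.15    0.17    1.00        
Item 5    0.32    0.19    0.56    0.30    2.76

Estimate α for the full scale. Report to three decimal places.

ΣVar(i) = 0.71 + 0.64 + 2.37 + 1.00 + 2.76 = 7.48
Sum of the distinct covariances = 2.44
Var(T) = 7.48 + 2 × 2.44 = 12.36
α = (k/(k−1))·(1 − ΣVar(i)/Var(T)) = (5/4)·(1 − 7.48/12.36) = 0.494

α = 0.494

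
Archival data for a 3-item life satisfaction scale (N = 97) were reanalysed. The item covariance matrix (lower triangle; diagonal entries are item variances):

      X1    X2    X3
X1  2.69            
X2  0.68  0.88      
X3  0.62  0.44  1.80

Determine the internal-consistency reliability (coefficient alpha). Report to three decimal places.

Σσᵢ² = 2.69 + 0.88 + 1.80 = 5.37
Sum of the distinct covariances = 1.74
σ²_T = 5.37 + 2 × 1.74 = 8.85
α = (k/(k−1))·(1 − Σσᵢ²/σ²_T) = (3/2)·(1 − 5.37/8.85) = 0.590

α = 0.590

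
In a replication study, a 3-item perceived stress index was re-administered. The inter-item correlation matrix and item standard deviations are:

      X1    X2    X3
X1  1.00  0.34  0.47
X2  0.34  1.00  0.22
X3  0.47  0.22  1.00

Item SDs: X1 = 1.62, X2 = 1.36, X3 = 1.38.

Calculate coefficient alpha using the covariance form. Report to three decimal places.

Σσ²ᵢ = 1.62² + 1.36² + 1.38² = 6.3784
Covariances σ_ij = r_ij · s_i · s_j:
  σ(X1,X2) = 0.34 × 1.62 × 1.36 = 0.7491
  σ(X1,X3) = 0.47 × 1.62 × 1.38 = 1.0507
  σ(X2,X3) = 0.22 × 1.36 × 1.38 = 0.4129
σ²_T = Σσ²ᵢ + 2·Σσ_ij = 6.3784 + 2 × 2.2127 = 10.8038
α = (3/2)·(1 − 6.3784/10.8038) = 0.614

coefficient alpha = 0.614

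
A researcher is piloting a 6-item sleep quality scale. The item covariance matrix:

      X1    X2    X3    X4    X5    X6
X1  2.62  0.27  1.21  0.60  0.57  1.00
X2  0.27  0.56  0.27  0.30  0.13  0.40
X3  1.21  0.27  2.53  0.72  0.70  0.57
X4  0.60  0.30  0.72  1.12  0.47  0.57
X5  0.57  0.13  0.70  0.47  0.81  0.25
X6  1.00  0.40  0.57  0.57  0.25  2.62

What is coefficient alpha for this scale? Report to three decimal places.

α = 0.732

sum of item variances = 2.62 + 0.56 + 2.53 + 1.12 + 0.81 + 2.62 = 10.26
Σ_{i<j} σ_ij = 8.03
σ²_T = 10.26 + 2 × 8.03 = 26.32
α = (k/(k−1))·(1 − sum of item variances/σ²_T) = (6/5)·(1 − 10.26/26.32) = 0.732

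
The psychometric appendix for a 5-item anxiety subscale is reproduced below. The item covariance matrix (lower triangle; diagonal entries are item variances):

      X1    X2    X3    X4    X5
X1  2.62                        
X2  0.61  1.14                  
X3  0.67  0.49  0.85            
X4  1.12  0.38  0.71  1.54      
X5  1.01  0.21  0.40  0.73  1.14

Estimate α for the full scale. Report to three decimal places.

α = 0.793

Σσᵢ² = 2.62 + 1.14 + 0.85 + 1.54 + 1.14 = 7.29
Sum of the distinct covariances = 6.33
σ²_total = 7.29 + 2 × 6.33 = 19.95
α = (k/(k−1))·(1 − Σσᵢ²/σ²_total) = (5/4)·(1 − 7.29/19.95) = 0.793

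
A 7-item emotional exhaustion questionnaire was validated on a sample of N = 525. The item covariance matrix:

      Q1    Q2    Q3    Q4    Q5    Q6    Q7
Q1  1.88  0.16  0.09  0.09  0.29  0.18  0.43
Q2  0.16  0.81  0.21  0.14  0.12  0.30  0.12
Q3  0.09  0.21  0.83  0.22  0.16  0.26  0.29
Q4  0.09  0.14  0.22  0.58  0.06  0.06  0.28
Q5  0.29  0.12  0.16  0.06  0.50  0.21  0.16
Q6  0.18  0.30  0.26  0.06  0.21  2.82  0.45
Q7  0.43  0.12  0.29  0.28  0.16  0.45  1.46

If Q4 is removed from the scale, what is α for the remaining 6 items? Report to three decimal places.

Remaining items: Q1, Q2, Q3, Q5, Q6, Q7 (k = 6).
ΣVar(i) = 1.88 + 0.81 + 0.83 + 0.50 + 2.82 + 1.46 = 8.30
Var(T) = 8.30 + 2 × 3.43 = 15.16
α (item deleted) = (6/5)·(1 − 8.30/15.16) = 0.543

α = 0.543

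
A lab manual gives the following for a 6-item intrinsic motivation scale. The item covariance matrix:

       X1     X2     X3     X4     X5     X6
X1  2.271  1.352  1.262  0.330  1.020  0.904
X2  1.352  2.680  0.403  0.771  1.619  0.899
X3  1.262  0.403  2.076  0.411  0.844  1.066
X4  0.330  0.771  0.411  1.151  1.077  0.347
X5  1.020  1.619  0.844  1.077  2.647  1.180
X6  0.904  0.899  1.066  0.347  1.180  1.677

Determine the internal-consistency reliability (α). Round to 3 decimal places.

ΣVar(i) = 2.271 + 2.680 + 2.076 + 1.151 + 2.647 + 1.677 = 12.502
Sum of off-diagonal covariances = 13.485
Var(T) = 12.502 + 2 × 13.485 = 39.472
α = (k/(k−1))·(1 − ΣVar(i)/Var(T)) = (6/5)·(1 − 12.502/39.472) = 0.820

α = 0.820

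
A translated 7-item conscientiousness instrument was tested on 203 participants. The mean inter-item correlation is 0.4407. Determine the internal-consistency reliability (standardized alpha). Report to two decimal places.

standardized alpha = 0.85

Standardized α = k·r̄ / (1 + (k−1)·r̄) = 7 × 0.4407 / (1 + 6 × 0.4407)
  = 3.0849 / 3.6442 = 0.85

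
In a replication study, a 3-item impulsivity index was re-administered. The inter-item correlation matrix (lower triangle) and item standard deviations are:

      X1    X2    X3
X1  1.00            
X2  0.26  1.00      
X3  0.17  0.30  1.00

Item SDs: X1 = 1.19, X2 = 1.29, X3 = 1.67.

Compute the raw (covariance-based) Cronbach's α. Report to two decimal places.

α = 0.48

Σσ²ᵢ = 1.19² + 1.29² + 1.67² = 5.8691
Covariances σ_ij = r_ij · s_i · s_j:
  σ(X1,X2) = 0.26 × 1.19 × 1.29 = 0.3991
  σ(X1,X3) = 0.17 × 1.19 × 1.67 = 0.3378
  σ(X2,X3) = 0.30 × 1.29 × 1.67 = 0.6463
σ²_T = Σσ²ᵢ + 2·Σσ_ij = 5.8691 + 2 × 1.3832 = 8.6355
α = (3/2)·(1 − 5.8691/8.6355) = 0.48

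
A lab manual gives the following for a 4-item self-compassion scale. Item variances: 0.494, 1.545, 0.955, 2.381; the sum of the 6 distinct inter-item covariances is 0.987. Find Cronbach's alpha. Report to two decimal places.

sum of item variances = 0.494 + 1.545 + 0.955 + 2.381 = 5.375
Sum of distinct covariances = 0.987
total variance = sum of item variances + 2·Σcov = 5.375 + 2 × 0.987 = 7.349
α = (4/3)·(1 − 5.375/7.349) = 0.36

α = 0.36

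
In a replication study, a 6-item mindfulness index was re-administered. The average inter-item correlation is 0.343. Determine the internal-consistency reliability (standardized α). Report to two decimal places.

Standardized α = k·r̄ / (1 + (k−1)·r̄) = 6 × 0.343 / (1 + 5 × 0.343)
  = 2.0580 / 2.7150 = 0.76

standardized α = 0.76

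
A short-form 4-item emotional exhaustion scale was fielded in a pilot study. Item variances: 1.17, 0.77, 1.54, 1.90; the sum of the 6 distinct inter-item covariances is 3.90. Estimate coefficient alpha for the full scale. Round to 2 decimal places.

Σσ²ᵢ = 1.17 + 0.77 + 1.54 + 1.90 = 5.38
Sum of distinct covariances = 3.90
Var(T) = Σσ²ᵢ + 2·Σcov = 5.38 + 2 × 3.90 = 13.18
α = (4/3)·(1 − 5.38/13.18) = 0.79

coefficient alpha = 0.79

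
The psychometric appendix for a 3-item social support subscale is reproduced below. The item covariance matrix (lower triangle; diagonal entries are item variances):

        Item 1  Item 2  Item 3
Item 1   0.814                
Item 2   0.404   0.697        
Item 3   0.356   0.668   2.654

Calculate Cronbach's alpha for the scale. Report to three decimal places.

Cronbach's alpha = 0.610

ΣVar(i) = 0.814 + 0.697 + 2.654 = 4.165
Sum of off-diagonal covariances = 1.428
σ²_T = 4.165 + 2 × 1.428 = 7.021
α = (k/(k−1))·(1 − ΣVar(i)/σ²_T) = (3/2)·(1 − 4.165/7.021) = 0.610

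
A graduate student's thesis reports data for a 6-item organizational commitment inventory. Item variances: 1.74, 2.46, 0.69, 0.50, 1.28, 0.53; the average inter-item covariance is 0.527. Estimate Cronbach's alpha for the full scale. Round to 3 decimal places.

sum of item variances = 1.74 + 2.46 + 0.69 + 0.50 + 1.28 + 0.53 = 7.20
Sum of the 15 distinct covariances = 15 × 0.527 = 7.905
total variance = sum of item variances + 2·Σcov = 7.20 + 2 × 7.905 = 23.010
α = (6/5)·(1 − 7.20/23.010) = 0.825

α = 0.825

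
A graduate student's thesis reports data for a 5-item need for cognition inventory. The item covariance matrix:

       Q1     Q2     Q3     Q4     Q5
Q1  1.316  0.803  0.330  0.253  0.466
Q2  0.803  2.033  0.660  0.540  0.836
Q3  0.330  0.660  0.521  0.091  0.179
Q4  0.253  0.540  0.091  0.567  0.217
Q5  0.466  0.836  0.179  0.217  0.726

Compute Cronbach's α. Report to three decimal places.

Σσᵢ² = 1.316 + 2.033 + 0.521 + 0.567 + 0.726 = 5.163
Sum of the distinct covariances = 4.375
σ²_total = 5.163 + 2 × 4.375 = 13.913
α = (k/(k−1))·(1 − Σσᵢ²/σ²_total) = (5/4)·(1 − 5.163/13.913) = 0.786

Cronbach's α = 0.786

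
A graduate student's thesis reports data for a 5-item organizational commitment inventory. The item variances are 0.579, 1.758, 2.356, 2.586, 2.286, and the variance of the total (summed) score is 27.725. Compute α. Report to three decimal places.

α = 0.819

ΣVar(i) = 0.579 + 1.758 + 2.356 + 2.586 + 2.286 = 9.565
α = (k/(k−1))·(1 − ΣVar(i)/σ²_total) = (5/4)·(1 − 9.565/27.725) = 0.819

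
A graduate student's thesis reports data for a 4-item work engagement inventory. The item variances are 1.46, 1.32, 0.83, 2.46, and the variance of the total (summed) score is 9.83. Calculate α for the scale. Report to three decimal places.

ΣVar(i) = 1.46 + 1.32 + 0.83 + 2.46 = 6.07
α = (k/(k−1))·(1 − ΣVar(i)/σ²_T) = (4/3)·(1 − 6.07/9.83) = 0.510

α = 0.510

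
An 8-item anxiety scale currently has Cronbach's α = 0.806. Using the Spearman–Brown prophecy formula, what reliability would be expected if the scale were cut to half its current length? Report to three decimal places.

predicted reliability = 0.675

Length factor m = 1/2
α' = m·α / (1 − (1−m)·α)
   = 1/2 × 0.806 / (1 − (1 − 1/2) × 0.806)
   = 0.4030 / 0.5970 = 0.675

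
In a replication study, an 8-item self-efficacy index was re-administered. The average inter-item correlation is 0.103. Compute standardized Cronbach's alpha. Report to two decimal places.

Standardized α = k·r̄ / (1 + (k−1)·r̄) = 8 × 0.103 / (1 + 7 × 0.103)
  = 0.8240 / 1.7210 = 0.48

standardized Cronbach's alpha = 0.48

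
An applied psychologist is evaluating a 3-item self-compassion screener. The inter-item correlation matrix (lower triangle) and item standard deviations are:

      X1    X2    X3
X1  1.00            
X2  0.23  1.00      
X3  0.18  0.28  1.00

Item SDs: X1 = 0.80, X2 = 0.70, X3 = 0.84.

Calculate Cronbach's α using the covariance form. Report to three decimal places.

α = 0.467

Σσ²ᵢ = 0.80² + 0.70² + 0.84² = 1.8356
Covariances σ_ij = r_ij · s_i · s_j:
  σ(X1,X2) = 0.23 × 0.80 × 0.70 = 0.1288
  σ(X1,X3) = 0.18 × 0.80 × 0.84 = 0.1210
  σ(X2,X3) = 0.28 × 0.70 × 0.84 = 0.1646
σ²_T = Σσ²ᵢ + 2·Σσ_ij = 1.8356 + 2 × 0.4144 = 2.6644
α = (3/2)·(1 − 1.8356/2.6644) = 0.467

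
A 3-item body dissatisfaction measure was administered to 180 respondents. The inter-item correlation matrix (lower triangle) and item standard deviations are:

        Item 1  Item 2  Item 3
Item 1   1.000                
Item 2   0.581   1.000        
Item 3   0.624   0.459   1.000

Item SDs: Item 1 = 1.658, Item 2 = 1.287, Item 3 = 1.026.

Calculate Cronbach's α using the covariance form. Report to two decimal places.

Σσ²ᵢ = 1.658² + 1.287² + 1.026² = 5.4580
Covariances σ_ij = r_ij · s_i · s_j:
  σ(Item 1,Item 2) = 0.581 × 1.658 × 1.287 = 1.2398
  σ(Item 1,Item 3) = 0.624 × 1.658 × 1.026 = 1.0615
  σ(Item 2,Item 3) = 0.459 × 1.287 × 1.026 = 0.6061
σ²_T = Σσ²ᵢ + 2·Σσ_ij = 5.4580 + 2 × 2.9074 = 11.2728
α = (3/2)·(1 − 5.4580/11.2728) = 0.77

α = 0.77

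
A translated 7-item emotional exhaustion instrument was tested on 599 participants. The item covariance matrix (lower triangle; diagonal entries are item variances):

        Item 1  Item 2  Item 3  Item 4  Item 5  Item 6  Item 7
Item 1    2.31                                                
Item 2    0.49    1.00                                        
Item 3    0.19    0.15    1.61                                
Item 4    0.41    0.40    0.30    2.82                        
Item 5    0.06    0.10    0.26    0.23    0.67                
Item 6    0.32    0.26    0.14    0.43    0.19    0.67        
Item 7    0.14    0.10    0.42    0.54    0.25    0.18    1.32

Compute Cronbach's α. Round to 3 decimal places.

α = 0.603

Σσ²ᵢ = 2.31 + 1.00 + 1.61 + 2.82 + 0.67 + 0.67 + 1.32 = 10.40
Σ_{i<j} σ_ij = 5.56
σ²_total = 10.40 + 2 × 5.56 = 21.52
α = (k/(k−1))·(1 − Σσ²ᵢ/σ²_total) = (7/6)·(1 − 10.40/21.52) = 0.603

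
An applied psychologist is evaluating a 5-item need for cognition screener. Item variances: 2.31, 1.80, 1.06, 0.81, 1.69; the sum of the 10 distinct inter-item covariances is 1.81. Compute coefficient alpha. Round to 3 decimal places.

α = 0.401

sum of item variances = 2.31 + 1.80 + 1.06 + 0.81 + 1.69 = 7.67
Sum of distinct covariances = 1.81
σ²_total = sum of item variances + 2·Σcov = 7.67 + 2 × 1.81 = 11.29
α = (5/4)·(1 − 7.67/11.29) = 0.401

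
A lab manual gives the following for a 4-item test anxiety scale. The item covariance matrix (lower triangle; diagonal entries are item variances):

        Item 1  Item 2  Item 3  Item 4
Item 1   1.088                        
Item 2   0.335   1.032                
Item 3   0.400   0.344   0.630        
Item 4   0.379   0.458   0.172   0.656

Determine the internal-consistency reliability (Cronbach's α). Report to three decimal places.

α = 0.734

sum of item variances = 1.088 + 1.032 + 0.630 + 0.656 = 3.406
Sum of the distinct covariances = 2.088
σ²_total = 3.406 + 2 × 2.088 = 7.582
α = (k/(k−1))·(1 − sum of item variances/σ²_total) = (4/3)·(1 − 3.406/7.582) = 0.734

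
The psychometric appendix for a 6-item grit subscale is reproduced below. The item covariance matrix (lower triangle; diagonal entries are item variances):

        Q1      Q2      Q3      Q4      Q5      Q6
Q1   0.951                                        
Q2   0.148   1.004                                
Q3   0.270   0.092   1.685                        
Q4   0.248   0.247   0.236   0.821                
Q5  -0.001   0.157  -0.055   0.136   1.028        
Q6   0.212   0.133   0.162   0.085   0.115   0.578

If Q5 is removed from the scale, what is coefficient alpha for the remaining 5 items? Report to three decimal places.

coefficient alpha = 0.526

Remaining items: Q1, Q2, Q3, Q4, Q6 (k = 5).
ΣVar(i) = 0.951 + 1.004 + 1.685 + 0.821 + 0.578 = 5.039
σ²_T = 5.039 + 2 × 1.833 = 8.705
α (item deleted) = (5/4)·(1 − 5.039/8.705) = 0.526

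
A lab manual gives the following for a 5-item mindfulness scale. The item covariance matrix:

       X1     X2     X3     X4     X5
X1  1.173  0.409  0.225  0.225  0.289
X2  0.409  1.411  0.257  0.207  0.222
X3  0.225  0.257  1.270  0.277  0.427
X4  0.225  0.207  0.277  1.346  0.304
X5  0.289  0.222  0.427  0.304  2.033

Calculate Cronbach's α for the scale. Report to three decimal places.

Σσ²ᵢ = 1.173 + 1.411 + 1.270 + 1.346 + 2.033 = 7.233
Sum of the distinct covariances = 2.842
Var(T) = 7.233 + 2 × 2.842 = 12.917
α = (k/(k−1))·(1 − Σσ²ᵢ/Var(T)) = (5/4)·(1 − 7.233/12.917) = 0.550

α = 0.550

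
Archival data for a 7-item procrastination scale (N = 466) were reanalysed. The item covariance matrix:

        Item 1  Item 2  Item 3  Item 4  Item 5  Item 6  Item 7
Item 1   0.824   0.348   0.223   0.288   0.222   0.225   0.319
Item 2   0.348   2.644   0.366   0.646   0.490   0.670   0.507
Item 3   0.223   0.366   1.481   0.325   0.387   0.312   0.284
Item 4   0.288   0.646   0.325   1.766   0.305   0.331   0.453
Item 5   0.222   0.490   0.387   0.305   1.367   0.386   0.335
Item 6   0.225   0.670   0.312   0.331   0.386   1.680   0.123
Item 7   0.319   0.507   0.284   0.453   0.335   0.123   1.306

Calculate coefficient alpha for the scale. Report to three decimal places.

coefficient alpha = 0.673

sum of item variances = 0.824 + 2.644 + 1.481 + 1.766 + 1.367 + 1.680 + 1.306 = 11.068
Sum of off-diagonal covariances = 7.545
σ²_T = 11.068 + 2 × 7.545 = 26.158
α = (k/(k−1))·(1 − sum of item variances/σ²_T) = (7/6)·(1 − 11.068/26.158) = 0.673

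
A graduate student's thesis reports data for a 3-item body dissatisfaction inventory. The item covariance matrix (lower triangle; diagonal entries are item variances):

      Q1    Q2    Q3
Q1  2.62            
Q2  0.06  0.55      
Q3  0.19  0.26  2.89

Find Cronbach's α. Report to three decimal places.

Cronbach's α = 0.216

sum of item variances = 2.62 + 0.55 + 2.89 = 6.06
Sum of off-diagonal covariances = 0.51
Var(T) = 6.06 + 2 × 0.51 = 7.08
α = (k/(k−1))·(1 − sum of item variances/Var(T)) = (3/2)·(1 − 6.06/7.08) = 0.216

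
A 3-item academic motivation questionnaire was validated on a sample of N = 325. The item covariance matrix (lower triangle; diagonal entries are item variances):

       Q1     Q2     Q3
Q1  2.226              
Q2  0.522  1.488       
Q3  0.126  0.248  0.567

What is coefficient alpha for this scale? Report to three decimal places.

Σσ²ᵢ = 2.226 + 1.488 + 0.567 = 4.281
Sum of off-diagonal covariances = 0.896
total variance = 4.281 + 2 × 0.896 = 6.073
α = (k/(k−1))·(1 − Σσ²ᵢ/total variance) = (3/2)·(1 − 4.281/6.073) = 0.443

α = 0.443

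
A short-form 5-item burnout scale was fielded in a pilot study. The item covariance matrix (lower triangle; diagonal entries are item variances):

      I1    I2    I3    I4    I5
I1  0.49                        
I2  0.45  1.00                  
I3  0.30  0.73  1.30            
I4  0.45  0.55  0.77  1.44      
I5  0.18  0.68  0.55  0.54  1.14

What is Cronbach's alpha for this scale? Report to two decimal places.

ΣVar(i) = 0.49 + 1.00 + 1.30 + 1.44 + 1.14 = 5.37
Σ_{i<j} σ_ij = 5.20
Var(T) = 5.37 + 2 × 5.20 = 15.77
α = (k/(k−1))·(1 − ΣVar(i)/Var(T)) = (5/4)·(1 − 5.37/15.77) = 0.82

Cronbach's alpha = 0.82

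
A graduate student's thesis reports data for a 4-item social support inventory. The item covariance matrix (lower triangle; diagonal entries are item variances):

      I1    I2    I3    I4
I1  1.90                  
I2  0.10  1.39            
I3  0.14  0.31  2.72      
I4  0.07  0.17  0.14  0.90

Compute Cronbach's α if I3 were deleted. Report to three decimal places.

Remaining items: I1, I2, I4 (k = 3).
Σσᵢ² = 1.90 + 1.39 + 0.90 = 4.19
σ²_T = 4.19 + 2 × 0.34 = 4.87
α (item deleted) = (3/2)·(1 − 4.19/4.87) = 0.209

Cronbach's α = 0.209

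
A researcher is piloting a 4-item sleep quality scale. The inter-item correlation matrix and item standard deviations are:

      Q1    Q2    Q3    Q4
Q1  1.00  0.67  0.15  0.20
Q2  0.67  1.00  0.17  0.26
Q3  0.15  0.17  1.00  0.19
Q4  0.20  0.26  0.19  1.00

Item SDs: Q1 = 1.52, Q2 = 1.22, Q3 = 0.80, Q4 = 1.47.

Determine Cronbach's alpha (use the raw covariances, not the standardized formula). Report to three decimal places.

Cronbach's alpha = 0.603

Σσ²ᵢ = 1.52² + 1.22² + 0.80² + 1.47² = 6.5997
Covariances σ_ij = r_ij · s_i · s_j:
  σ(Q1,Q2) = 0.67 × 1.52 × 1.22 = 1.2424
  σ(Q1,Q3) = 0.15 × 1.52 × 0.80 = 0.1824
  σ(Q1,Q4) = 0.20 × 1.52 × 1.47 = 0.4469
  σ(Q2,Q3) = 0.17 × 1.22 × 0.80 = 0.1659
  σ(Q2,Q4) = 0.26 × 1.22 × 1.47 = 0.4663
  σ(Q3,Q4) = 0.19 × 0.80 × 1.47 = 0.2234
σ²_T = Σσ²ᵢ + 2·Σσ_ij = 6.5997 + 2 × 2.7273 = 12.0543
α = (4/3)·(1 − 6.5997/12.0543) = 0.603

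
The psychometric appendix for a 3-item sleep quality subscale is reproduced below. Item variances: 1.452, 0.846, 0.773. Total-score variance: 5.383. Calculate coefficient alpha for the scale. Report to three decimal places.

Σσᵢ² = 1.452 + 0.846 + 0.773 = 3.071
α = (k/(k−1))·(1 − Σσᵢ²/σ²_total) = (3/2)·(1 − 3.071/5.383) = 0.644

α = 0.644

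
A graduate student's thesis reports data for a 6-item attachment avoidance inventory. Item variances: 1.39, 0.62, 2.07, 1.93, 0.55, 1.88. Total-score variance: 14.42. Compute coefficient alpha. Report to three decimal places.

sum of item variances = 1.39 + 0.62 + 2.07 + 1.93 + 0.55 + 1.88 = 8.44
α = (k/(k−1))·(1 − sum of item variances/total variance) = (6/5)·(1 − 8.44/14.42) = 0.498

coefficient alpha = 0.498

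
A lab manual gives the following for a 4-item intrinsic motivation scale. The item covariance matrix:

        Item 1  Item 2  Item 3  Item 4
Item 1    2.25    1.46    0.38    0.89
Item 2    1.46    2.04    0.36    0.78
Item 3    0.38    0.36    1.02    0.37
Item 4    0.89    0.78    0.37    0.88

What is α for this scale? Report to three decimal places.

Σσᵢ² = 2.25 + 2.04 + 1.02 + 0.88 = 6.19
Sum of off-diagonal covariances = 4.24
σ²_total = 6.19 + 2 × 4.24 = 14.67
α = (k/(k−1))·(1 − Σσᵢ²/σ²_total) = (4/3)·(1 − 6.19/14.67) = 0.771

α = 0.771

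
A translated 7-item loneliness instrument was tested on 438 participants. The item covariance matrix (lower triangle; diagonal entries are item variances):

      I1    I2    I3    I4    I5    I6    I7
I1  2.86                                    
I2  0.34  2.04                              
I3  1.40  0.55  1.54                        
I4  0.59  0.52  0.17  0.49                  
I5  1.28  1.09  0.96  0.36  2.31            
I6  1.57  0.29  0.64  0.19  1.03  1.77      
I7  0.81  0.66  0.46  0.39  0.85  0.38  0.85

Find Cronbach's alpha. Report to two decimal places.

Cronbach's alpha = 0.83

Σσᵢ² = 2.86 + 2.04 + 1.54 + 0.49 + 2.31 + 1.77 + 0.85 = 11.86
Σ_{i<j} σ_ij = 14.53
σ²_total = 11.86 + 2 × 14.53 = 40.92
α = (k/(k−1))·(1 − Σσᵢ²/σ²_total) = (7/6)·(1 − 11.86/40.92) = 0.83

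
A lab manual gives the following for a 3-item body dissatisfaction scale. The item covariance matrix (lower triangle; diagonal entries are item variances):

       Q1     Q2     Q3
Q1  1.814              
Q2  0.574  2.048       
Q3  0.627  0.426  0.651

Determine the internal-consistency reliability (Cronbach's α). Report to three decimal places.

Σσᵢ² = 1.814 + 2.048 + 0.651 = 4.513
Σ_{i<j} σ_ij = 1.627
σ²_total = 4.513 + 2 × 1.627 = 7.767
α = (k/(k−1))·(1 − Σσᵢ²/σ²_total) = (3/2)·(1 − 4.513/7.767) = 0.628

Cronbach's α = 0.628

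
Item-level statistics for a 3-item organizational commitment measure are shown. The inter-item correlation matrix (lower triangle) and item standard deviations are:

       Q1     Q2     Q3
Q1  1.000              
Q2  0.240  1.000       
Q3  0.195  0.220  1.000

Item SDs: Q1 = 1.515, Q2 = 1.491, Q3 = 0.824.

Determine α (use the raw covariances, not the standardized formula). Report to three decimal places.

Σσ²ᵢ = 1.515² + 1.491² + 0.824² = 5.1973
Covariances σ_ij = r_ij · s_i · s_j:
  σ(Q1,Q2) = 0.240 × 1.515 × 1.491 = 0.5421
  σ(Q1,Q3) = 0.195 × 1.515 × 0.824 = 0.2434
  σ(Q2,Q3) = 0.220 × 1.491 × 0.824 = 0.2703
σ²_T = Σσ²ᵢ + 2·Σσ_ij = 5.1973 + 2 × 1.0558 = 7.3089
α = (3/2)·(1 − 5.1973/7.3089) = 0.433

α = 0.433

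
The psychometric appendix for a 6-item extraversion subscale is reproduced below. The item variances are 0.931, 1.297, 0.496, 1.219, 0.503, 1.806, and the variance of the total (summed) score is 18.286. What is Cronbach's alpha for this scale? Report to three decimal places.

Cronbach's alpha = 0.790

Σσ²ᵢ = 0.931 + 1.297 + 0.496 + 1.219 + 0.503 + 1.806 = 6.252
α = (k/(k−1))·(1 − Σσ²ᵢ/σ²_T) = (6/5)·(1 − 6.252/18.286) = 0.790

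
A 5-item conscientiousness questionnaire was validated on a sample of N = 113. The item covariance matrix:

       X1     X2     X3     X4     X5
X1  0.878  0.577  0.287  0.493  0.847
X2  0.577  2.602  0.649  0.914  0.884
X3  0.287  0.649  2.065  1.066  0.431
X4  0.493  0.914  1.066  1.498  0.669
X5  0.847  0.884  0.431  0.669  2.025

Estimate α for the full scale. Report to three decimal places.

Σσᵢ² = 0.878 + 2.602 + 2.065 + 1.498 + 2.025 = 9.068
Sum of the distinct covariances = 6.817
Var(T) = 9.068 + 2 × 6.817 = 22.702
α = (k/(k−1))·(1 − Σσᵢ²/Var(T)) = (5/4)·(1 − 9.068/22.702) = 0.751

α = 0.751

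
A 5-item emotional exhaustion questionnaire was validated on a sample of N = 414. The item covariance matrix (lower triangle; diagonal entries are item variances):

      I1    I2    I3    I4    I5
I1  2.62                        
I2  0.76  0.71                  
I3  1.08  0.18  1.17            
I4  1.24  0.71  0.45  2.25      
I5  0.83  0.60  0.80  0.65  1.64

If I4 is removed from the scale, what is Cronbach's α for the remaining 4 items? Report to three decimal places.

α = 0.774

Remaining items: I1, I2, I3, I5 (k = 4).
Σσᵢ² = 2.62 + 0.71 + 1.17 + 1.64 = 6.14
σ²_T = 6.14 + 2 × 4.25 = 14.64
α (item deleted) = (4/3)·(1 − 6.14/14.64) = 0.774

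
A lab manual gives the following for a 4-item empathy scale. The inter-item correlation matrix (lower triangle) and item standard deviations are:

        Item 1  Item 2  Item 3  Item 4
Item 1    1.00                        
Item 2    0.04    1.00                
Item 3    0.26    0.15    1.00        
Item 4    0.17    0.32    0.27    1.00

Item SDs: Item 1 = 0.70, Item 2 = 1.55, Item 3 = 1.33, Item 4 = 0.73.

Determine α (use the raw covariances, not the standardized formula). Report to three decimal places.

α = 0.446

Σσ²ᵢ = 0.70² + 1.55² + 1.33² + 0.73² = 5.1943
Covariances σ_ij = r_ij · s_i · s_j:
  σ(Item 1,Item 2) = 0.04 × 0.70 × 1.55 = 0.0434
  σ(Item 1,Item 3) = 0.26 × 0.70 × 1.33 = 0.2421
  σ(Item 1,Item 4) = 0.17 × 0.70 × 0.73 = 0.0869
  σ(Item 2,Item 3) = 0.15 × 1.55 × 1.33 = 0.3092
  σ(Item 2,Item 4) = 0.32 × 1.55 × 0.73 = 0.3621
  σ(Item 3,Item 4) = 0.27 × 1.33 × 0.73 = 0.2621
σ²_T = Σσ²ᵢ + 2·Σσ_ij = 5.1943 + 2 × 1.3058 = 7.8059
α = (4/3)·(1 − 5.1943/7.8059) = 0.446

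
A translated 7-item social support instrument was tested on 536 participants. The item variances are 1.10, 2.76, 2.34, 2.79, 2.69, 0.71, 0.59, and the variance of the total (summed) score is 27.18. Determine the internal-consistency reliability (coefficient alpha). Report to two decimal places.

Σσᵢ² = 1.10 + 2.76 + 2.34 + 2.79 + 2.69 + 0.71 + 0.59 = 12.98
α = (k/(k−1))·(1 − Σσᵢ²/total variance) = (7/6)·(1 − 12.98/27.18) = 0.61

coefficient alpha = 0.61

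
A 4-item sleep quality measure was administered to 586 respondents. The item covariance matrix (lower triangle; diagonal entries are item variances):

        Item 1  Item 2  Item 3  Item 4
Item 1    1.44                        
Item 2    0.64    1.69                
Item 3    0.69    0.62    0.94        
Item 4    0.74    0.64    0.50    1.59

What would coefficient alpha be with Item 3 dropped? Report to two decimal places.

Remaining items: Item 1, Item 2, Item 4 (k = 3).
ΣVar(i) = 1.44 + 1.69 + 1.59 = 4.72
σ²_T = 4.72 + 2 × 2.02 = 8.76
α (item deleted) = (3/2)·(1 − 4.72/8.76) = 0.69

α = 0.69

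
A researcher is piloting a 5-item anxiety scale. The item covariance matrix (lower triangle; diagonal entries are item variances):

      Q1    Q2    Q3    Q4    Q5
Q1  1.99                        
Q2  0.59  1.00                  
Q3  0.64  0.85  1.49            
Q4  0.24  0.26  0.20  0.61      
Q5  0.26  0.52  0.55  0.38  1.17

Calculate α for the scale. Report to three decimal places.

α = 0.737

Σσ²ᵢ = 1.99 + 1.00 + 1.49 + 0.61 + 1.17 = 6.26
Sum of the distinct covariances = 4.49
total variance = 6.26 + 2 × 4.49 = 15.24
α = (k/(k−1))·(1 − Σσ²ᵢ/total variance) = (5/4)·(1 − 6.26/15.24) = 0.737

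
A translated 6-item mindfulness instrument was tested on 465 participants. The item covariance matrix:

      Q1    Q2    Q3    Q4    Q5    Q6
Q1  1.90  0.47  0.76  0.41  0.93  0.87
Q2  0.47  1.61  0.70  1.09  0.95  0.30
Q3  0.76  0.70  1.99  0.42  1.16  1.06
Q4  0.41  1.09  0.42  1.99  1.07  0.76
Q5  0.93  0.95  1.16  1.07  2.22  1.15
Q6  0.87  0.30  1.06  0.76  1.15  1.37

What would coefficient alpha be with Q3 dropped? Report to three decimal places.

Remaining items: Q1, Q2, Q4, Q5, Q6 (k = 5).
sum of item variances = 1.90 + 1.61 + 1.99 + 2.22 + 1.37 = 9.09
total variance = 9.09 + 2 × 8.00 = 25.09
α (item deleted) = (5/4)·(1 − 9.09/25.09) = 0.797

coefficient alpha = 0.797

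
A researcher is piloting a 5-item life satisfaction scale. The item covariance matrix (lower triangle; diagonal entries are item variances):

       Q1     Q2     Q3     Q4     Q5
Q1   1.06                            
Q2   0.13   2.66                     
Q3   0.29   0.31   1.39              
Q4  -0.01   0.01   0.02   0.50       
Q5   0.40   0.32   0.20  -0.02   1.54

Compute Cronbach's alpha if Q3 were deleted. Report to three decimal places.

Cronbach's alpha = 0.298

Remaining items: Q1, Q2, Q4, Q5 (k = 4).
ΣVar(i) = 1.06 + 2.66 + 0.50 + 1.54 = 5.76
Var(T) = 5.76 + 2 × 0.83 = 7.42
α (item deleted) = (4/3)·(1 − 5.76/7.42) = 0.298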